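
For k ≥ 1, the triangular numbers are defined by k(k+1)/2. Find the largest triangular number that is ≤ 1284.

1275

Solve n(n+1)/2 ≤ 1284 for integer n.
n = 50 gives 1275 ≤ 1284, while n = 51 gives 1326 > 1284; so the answer is 1275.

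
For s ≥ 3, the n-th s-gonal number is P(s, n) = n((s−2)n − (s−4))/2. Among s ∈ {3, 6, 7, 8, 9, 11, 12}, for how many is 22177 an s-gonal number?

1

s = 3: P(3, 210) = 22155 and P(3, 211) = 22366; 22177 is not s-gonal.
s = 6: P(6, 105) = 21945 and P(6, 106) = 22366; 22177 is not s-gonal.
s = 7: P(7, 94) = 21949 and P(7, 95) = 22420; 22177 is not s-gonal.
s = 8: P(8, 86) = 22016 and P(8, 87) = 22533; 22177 is not s-gonal.
s = 9: P(9, 79) = 21646 and P(9, 80) = 22200; 22177 is not s-gonal.
s = 11: P(11, 70) = 21805 and P(11, 71) = 22436; 22177 is not s-gonal.
s = 12: P(12, 67) = 22177. ✓
Hits: s ∈ {12} → 1.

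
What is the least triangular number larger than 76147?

Solve n(n+1)/2 > 76147 for integer n.
The largest n with value ≤ 76147 is 389 (since 75855 ≤ 76147 < 76245), so the first above is n = 390, value 76245.

76245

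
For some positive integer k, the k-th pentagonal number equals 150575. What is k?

317

Set n(3n−1)/2 = 150575, giving 3n² − n − 301150 = 0.
So n = (1 + 1901) / 6 = 1902/6 = 317.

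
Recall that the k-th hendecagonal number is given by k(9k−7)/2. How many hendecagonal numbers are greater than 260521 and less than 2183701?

The n-th hendecagonal number is n(9n−7)/2.
Smallest index with value > 260521: n = 242 (giving 262691).
Largest index with value < 2183701: n = 696 (giving 2177436).
Indices 242 through 696: 455 terms.

455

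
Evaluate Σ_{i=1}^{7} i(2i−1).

Σ i(2i−1) = 2Σi² − Σi over i = 1..7.
Σi = 28 and Σi² = 140.
2·140 − 1·28 = 252.

252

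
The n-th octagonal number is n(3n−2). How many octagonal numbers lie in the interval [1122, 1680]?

5

The n-th octagonal number is n(3n−2).
Smallest index with value ≥ 1122: n = 20 (giving 1160).
Largest index with value ≤ 1680: n = 24 (giving 1680).
Indices 20 through 24: 5 terms.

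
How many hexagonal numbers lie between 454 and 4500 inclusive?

32

The n-th hexagonal number is n(2n−1).
Smallest index with value ≥ 454: n = 16 (giving 496).
Largest index with value ≤ 4500: n = 47 (giving 4371).
Indices 16 through 47: 32 terms.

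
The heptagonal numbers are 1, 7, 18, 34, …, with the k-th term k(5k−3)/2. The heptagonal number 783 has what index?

Set n(5n−3)/2 = 783, giving 5n² − 3n − 1566 = 0.
The discriminant is 9 + 40·783 = 31329, and √31329 = 177.
So n = (3 + 177) / 10 = 180/10 = 18.
Check: 18·(5·18 − 3)/2 = 783. ✓

18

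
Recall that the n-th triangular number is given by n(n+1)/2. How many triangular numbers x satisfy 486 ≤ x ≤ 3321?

51

The n-th triangular number is n(n+1)/2.
Smallest index with value ≥ 486: n = 31 (giving 496).
Largest index with value ≤ 3321: n = 81 (giving 3321).
Indices 31 through 81: 51 terms.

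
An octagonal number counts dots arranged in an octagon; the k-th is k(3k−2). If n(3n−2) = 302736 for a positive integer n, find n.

318

Set n(3n−2) = 302736, giving 3n² − 2n − 302736 = 0.
The discriminant is 4 + 12·302736 = 3632836, and √3632836 = 1906.
So n = (2 + 1906) / 6 = 1908/6 = 318.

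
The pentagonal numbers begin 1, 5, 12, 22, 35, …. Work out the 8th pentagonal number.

The 8th pentagonal number is n(3n−1)/2 with n = 8.
8·(3·8 − 1)/2 = 8·23/2 = 92.

92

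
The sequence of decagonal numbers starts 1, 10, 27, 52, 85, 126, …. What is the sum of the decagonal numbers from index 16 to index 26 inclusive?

Σ i(4i−3) = 4Σi² − 3Σi over i = 16..26.
Σi = 351 − 120 = 231 and Σi² = 6201 − 1240 = 4961.
4·4961 − 3·231 = 19151.

19151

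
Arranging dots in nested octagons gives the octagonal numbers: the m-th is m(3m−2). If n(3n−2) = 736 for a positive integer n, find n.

Set n(3n−2) = 736, giving 3n² − 2n − 736 = 0.
The discriminant is 4 + 12·736 = 8836, and √8836 = 94.
So n = (2 + 94) / 6 = 96/6 = 16.
Check: 16·(3·16 − 2) = 736. ✓

16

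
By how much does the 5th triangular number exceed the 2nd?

5·6/2 = 15 and 2·3/2 = 3.
Difference: 15 − 3 = 12.

12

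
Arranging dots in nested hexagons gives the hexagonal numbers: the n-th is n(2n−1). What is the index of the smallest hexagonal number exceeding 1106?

24

Solve n(2n−1) > 1106 for integer n.
The largest n with value ≤ 1106 is 23 (since 1035 ≤ 1106 < 1128), so the first above is n = 24, value 1128.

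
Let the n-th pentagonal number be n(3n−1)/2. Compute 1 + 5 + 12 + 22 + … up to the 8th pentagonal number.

288

Σ i(3i−1)/2 = (3Σi² − Σi) / 2 over i = 1..8.
Σi = 36 and Σi² = 204.
(3·204 − 1·36) / 2 = 576/2 = 288.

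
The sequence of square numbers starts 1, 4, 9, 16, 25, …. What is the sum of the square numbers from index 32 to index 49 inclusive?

30009

Σ_{i=32}^{49} i² = 40425 − 10416 = 30009.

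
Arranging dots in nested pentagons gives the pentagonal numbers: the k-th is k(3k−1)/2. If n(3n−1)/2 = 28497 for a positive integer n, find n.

138

Set n(3n−1)/2 = 28497, giving 3n² − n − 56994 = 0.
So n = (1 + 827) / 6 = 828/6 = 138.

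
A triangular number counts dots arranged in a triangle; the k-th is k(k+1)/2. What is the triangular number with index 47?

The 47th triangular number is n(n+1)/2 with n = 47.
47·48/2 = 2256/2 = 1128.

1128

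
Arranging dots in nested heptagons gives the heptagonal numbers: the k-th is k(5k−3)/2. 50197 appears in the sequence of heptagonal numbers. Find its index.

Set n(5n−3)/2 = 50197, giving 5n² − 3n − 100394 = 0.
The discriminant is 9 + 40·50197 = 2007889, and √2007889 = 1417.
So n = (3 + 1417) / 10 = 1420/10 = 142.

142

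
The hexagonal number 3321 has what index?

Set n(2n−1) = 3321, giving 2n² − n − 3321 = 0.
The discriminant is 1 + 8·3321 = 26569, and √26569 = 163.
So n = (1 + 163) / 4 = 164/4 = 41.
Check: 41·(2·41 − 1) = 3321. ✓

41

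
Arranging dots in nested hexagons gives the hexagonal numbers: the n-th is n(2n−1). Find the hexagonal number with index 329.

216153

329·(2·329 − 1) = 329·657 = 216153.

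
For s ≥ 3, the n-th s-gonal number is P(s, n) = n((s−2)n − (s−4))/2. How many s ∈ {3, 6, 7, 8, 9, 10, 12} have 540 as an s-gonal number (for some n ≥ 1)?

2

s = 3: P(3, 32) = 528 and P(3, 33) = 561; 540 is not s-gonal.
s = 6: P(6, 16) = 496 and P(6, 17) = 561; 540 is not s-gonal.
s = 7: P(7, 15) = 540. ✓
s = 8: P(8, 13) = 481 and P(8, 14) = 560; 540 is not s-gonal.
s = 9: P(9, 12) = 474 and P(9, 13) = 559; 540 is not s-gonal.
s = 10: P(10, 12) = 540. ✓
s = 12: P(12, 10) = 460 and P(12, 11) = 561; 540 is not s-gonal.
Hits: s ∈ {7, 10} → 2.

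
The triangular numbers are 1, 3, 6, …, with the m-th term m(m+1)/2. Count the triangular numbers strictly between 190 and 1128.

The n-th triangular number is n(n+1)/2.
Smallest index with value > 190: n = 20 (giving 210).
Largest index with value < 1128: n = 46 (giving 1081).
Indices 20 through 46: 27 terms.

27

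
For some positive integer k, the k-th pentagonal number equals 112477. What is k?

Set n(3n−1)/2 = 112477, giving 3n² − n − 224954 = 0.
The discriminant is 1 + 24·112477 = 2699449, and √2699449 = 1643.
So n = (1 + 1643) / 6 = 1644/6 = 274.

274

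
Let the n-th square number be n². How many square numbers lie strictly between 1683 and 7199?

The n-th square number is n².
Smallest index with value > 1683: n = 42 (giving 1764).
Largest index with value < 7199: n = 84 (giving 7056).
Indices 42 through 84: 43 terms.

43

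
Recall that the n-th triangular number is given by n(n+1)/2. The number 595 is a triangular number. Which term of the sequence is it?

Set n(n+1)/2 = 595, giving n² + n − 1190 = 0.
The discriminant is 1 + 8·595 = 4761, and √4761 = 69.
So n = (-1 + 69) / 2 = 68/2 = 34.

34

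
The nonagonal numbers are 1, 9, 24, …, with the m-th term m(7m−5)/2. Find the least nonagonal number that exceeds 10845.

11229

Solve n(7n−5)/2 > 10845 for integer n.
The largest n with value ≤ 10845 is 56 (since 10836 ≤ 10845 < 11229), so the first above is n = 57, value 11229.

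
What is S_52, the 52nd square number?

The 52nd square number is n² with n = 52.
52² = 2704.

2704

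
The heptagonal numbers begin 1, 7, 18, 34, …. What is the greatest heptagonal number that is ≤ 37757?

Solve n(5n−3)/2 ≤ 37757 for integer n.
n = 123 gives 37638 ≤ 37757, while n = 124 gives 38254 > 37757; so the answer is 37638.

37638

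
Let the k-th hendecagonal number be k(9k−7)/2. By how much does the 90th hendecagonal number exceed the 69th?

90·(9·90 − 7)/2 = 36135 and 69·(9·69 − 7)/2 = 21183.
Difference: 36135 − 21183 = 14952.

14952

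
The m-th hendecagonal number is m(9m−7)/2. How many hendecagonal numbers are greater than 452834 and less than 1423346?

245

The n-th hendecagonal number is n(9n−7)/2.
Smallest index with value > 452834: n = 318 (giving 453945).
Largest index with value < 1423346: n = 562 (giving 1419331).
Indices 318 through 562: 245 terms.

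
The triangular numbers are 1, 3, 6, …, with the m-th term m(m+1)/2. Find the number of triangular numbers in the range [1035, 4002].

44

The n-th triangular number is n(n+1)/2.
Smallest index with value ≥ 1035: n = 45 (giving 1035).
Largest index with value ≤ 4002: n = 88 (giving 3916).
Indices 45 through 88: 44 terms.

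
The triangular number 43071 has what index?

293

Set n(n+1)/2 = 43071, giving n² + n − 86142 = 0.
The discriminant is 1 + 8·43071 = 344569, and √344569 = 587.
So n = (-1 + 587) / 2 = 586/2 = 293.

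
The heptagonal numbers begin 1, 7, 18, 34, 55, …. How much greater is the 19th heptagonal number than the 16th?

19·(5·19 − 3)/2 = 874 and 16·(5·16 − 3)/2 = 616.
Difference: 874 − 616 = 258.

258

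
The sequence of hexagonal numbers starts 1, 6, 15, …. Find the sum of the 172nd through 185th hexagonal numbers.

Σ i(2i−1) = 2Σi² − Σi over i = 172..185.
Σi = 17205 − 14706 = 2499 and Σi² = 2127685 − 1681386 = 446299.
2·446299 − 1·2499 = 890099.

890099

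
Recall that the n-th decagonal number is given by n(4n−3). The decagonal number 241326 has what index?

246

Set n(4n−3) = 241326, giving 4n² − 3n − 241326 = 0.
The discriminant is 9 + 16·241326 = 3861225, and √3861225 = 1965.
So n = (3 + 1965) / 8 = 1968/8 = 246.
Check: 246·(4·246 − 3) = 241326. ✓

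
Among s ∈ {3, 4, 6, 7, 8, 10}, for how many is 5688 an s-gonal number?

1

s = 3: P(3, 106) = 5671 and P(3, 107) = 5778; 5688 is not s-gonal.
s = 4: P(4, 75) = 5625 and P(4, 76) = 5776; 5688 is not s-gonal.
s = 6: P(6, 53) = 5565 and P(6, 54) = 5778; 5688 is not s-gonal.
s = 7: P(7, 48) = 5688. ✓
s = 8: P(8, 43) = 5461 and P(8, 44) = 5720; 5688 is not s-gonal.
s = 10: P(10, 38) = 5662 and P(10, 39) = 5967; 5688 is not s-gonal.
Hits: s ∈ {7} → 1.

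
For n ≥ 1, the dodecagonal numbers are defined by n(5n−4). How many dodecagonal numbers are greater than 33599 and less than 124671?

76

The n-th dodecagonal number is n(5n−4).
Smallest index with value > 33599: n = 83 (giving 34113).
Largest index with value < 124671: n = 158 (giving 124188).
Indices 83 through 158: 76 terms.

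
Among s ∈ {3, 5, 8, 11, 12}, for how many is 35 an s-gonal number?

1

s = 3: P(3, 7) = 28 and P(3, 8) = 36; 35 is not s-gonal.
s = 5: P(5, 5) = 35. ✓
s = 8: P(8, 3) = 21 and P(8, 4) = 40; 35 is not s-gonal.
s = 11: P(11, 3) = 30 and P(11, 4) = 58; 35 is not s-gonal.
s = 12: P(12, 3) = 33 and P(12, 4) = 64; 35 is not s-gonal.
Hits: s ∈ {5} → 1.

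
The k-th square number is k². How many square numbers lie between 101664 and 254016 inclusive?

186

The n-th square number is n².
Smallest index with value ≥ 101664: n = 319 (giving 101761).
Largest index with value ≤ 254016: n = 504 (giving 254016).
Indices 319 through 504: 186 terms.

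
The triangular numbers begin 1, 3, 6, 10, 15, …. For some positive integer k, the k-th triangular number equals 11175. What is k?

Set n(n+1)/2 = 11175, giving n² + n − 22350 = 0.
The discriminant is 1 + 8·11175 = 89401, and √89401 = 299.
So n = (-1 + 299) / 2 = 298/2 = 149.
Check: 149·150/2 = 11175. ✓

149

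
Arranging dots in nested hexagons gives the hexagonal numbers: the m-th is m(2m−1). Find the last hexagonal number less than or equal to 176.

153

Solve n(2n−1) ≤ 176 for integer n.
n = 9 gives 153 ≤ 176, while n = 10 gives 190 > 176; so the answer is 153.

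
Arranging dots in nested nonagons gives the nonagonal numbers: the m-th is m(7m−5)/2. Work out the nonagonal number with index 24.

The 24th nonagonal number is n(7n−5)/2 with n = 24.
24·(7·24 − 5)/2 = 24·163/2 = 1956.

1956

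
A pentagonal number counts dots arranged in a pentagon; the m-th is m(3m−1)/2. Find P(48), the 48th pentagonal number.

3432

The 48th pentagonal number is n(3n−1)/2 with n = 48.
48·(3·48 − 1)/2 = 48·143/2 = 3432.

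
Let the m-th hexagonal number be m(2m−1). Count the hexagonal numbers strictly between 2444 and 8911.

31

The n-th hexagonal number is n(2n−1).
Smallest index with value > 2444: n = 36 (giving 2556).
Largest index with value < 8911: n = 66 (giving 8646).
Indices 36 through 66: 31 terms.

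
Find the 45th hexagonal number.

45·(2·45 − 1) = 45·89 = 4005.

4005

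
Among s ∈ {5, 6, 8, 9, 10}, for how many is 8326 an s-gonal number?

s = 5: P(5, 74) = 8177 and P(5, 75) = 8400; 8326 is not s-gonal.
s = 6: P(6, 64) = 8128 and P(6, 65) = 8385; 8326 is not s-gonal.
s = 8: P(8, 53) = 8321 and P(8, 54) = 8640; 8326 is not s-gonal.
s = 9: P(9, 49) = 8281 and P(9, 50) = 8625; 8326 is not s-gonal.
s = 10: P(10, 46) = 8326. ✓
Hits: s ∈ {10} → 1.

1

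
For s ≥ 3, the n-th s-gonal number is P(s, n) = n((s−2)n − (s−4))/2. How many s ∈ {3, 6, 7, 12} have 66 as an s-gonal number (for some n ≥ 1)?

2

s = 3: P(3, 11) = 66. ✓
s = 6: P(6, 6) = 66. ✓
s = 7: P(7, 5) = 55 and P(7, 6) = 81; 66 is not s-gonal.
s = 12: P(12, 4) = 64 and P(12, 5) = 105; 66 is not s-gonal.
Hits: s ∈ {3, 6} → 2.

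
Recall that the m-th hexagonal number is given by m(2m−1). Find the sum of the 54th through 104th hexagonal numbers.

Σ i(2i−1) = 2Σi² − Σi over i = 54..104.
Σi = 5460 − 1431 = 4029 and Σi² = 380380 − 51039 = 329341.
2·329341 − 1·4029 = 654653.

654653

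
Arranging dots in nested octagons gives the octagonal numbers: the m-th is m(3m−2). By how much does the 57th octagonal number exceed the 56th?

337

Consecutive octagonal numbers differ by 6n − 5: here 6·57 − 5 = 337.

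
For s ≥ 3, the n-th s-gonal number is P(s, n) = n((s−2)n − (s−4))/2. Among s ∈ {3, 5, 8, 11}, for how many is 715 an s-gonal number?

s = 3: P(3, 37) = 703 and P(3, 38) = 741; 715 is not s-gonal.
s = 5: P(5, 22) = 715. ✓
s = 8: P(8, 15) = 645 and P(8, 16) = 736; 715 is not s-gonal.
s = 11: P(11, 13) = 715. ✓
Hits: s ∈ {5, 11} → 2.

2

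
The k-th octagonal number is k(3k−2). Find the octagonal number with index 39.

4485

The 39th octagonal number is n(3n−2) with n = 39.
39·(3·39 − 2) = 39·115 = 4485.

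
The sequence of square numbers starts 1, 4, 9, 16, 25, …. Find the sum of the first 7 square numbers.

Σ_{i=1}^{7} i² = 7·8·15/6 = 140.

140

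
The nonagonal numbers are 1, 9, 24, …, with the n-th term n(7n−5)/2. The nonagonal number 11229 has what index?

57

Set n(7n−5)/2 = 11229, giving 7n² − 5n − 22458 = 0.
So n = (5 + 793) / 14 = 798/14 = 57.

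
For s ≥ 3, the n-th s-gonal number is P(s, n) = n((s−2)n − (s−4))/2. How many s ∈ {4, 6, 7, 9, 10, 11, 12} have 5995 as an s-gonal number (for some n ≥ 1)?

1

s = 4: P(4, 77) = 5929 and P(4, 78) = 6084; 5995 is not s-gonal.
s = 6: P(6, 55) = 5995. ✓
s = 7: P(7, 49) = 5929 and P(7, 50) = 6175; 5995 is not s-gonal.
s = 9: P(9, 41) = 5781 and P(9, 42) = 6069; 5995 is not s-gonal.
s = 10: P(10, 39) = 5967 and P(10, 40) = 6280; 5995 is not s-gonal.
s = 11: P(11, 36) = 5706 and P(11, 37) = 6031; 5995 is not s-gonal.
s = 12: P(12, 35) = 5985 and P(12, 36) = 6336; 5995 is not s-gonal.
Hits: s ∈ {6} → 1.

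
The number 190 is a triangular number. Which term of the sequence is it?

19

Set n(n+1)/2 = 190, giving n² + n − 380 = 0.
The discriminant is 1 + 8·190 = 1521, and √1521 = 39.
So n = (-1 + 39) / 2 = 38/2 = 19.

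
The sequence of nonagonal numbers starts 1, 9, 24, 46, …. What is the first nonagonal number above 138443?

Solve n(7n−5)/2 > 138443 for integer n.
The largest n with value ≤ 138443 is 199 (since 138106 ≤ 138443 < 139500), so the first above is n = 200, value 139500.

139500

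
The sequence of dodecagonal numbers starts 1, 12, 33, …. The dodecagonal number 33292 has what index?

Set n(5n−4) = 33292, giving 5n² − 4n − 33292 = 0.
The discriminant is 16 + 20·33292 = 665856, and √665856 = 816.
So n = (4 + 816) / 10 = 820/10 = 82.

82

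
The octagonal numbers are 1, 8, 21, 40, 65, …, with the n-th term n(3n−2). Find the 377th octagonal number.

425633

The 377th octagonal number is n(3n−2) with n = 377.
377·(3·377 − 2) = 377·1129 = 425633.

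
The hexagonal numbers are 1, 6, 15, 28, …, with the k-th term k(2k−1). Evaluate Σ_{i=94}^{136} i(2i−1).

1145649

Σ i(2i−1) = 2Σi² − Σi over i = 94..136.
Σi = 9316 − 4371 = 4945 and Σi² = 847756 − 272459 = 575297.
2·575297 − 1·4945 = 1145649.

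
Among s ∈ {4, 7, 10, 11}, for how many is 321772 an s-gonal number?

1

s = 4: P(4, 567) = 321489 and P(4, 568) = 322624; 321772 is not s-gonal.
s = 7: P(7, 359) = 321664 and P(7, 360) = 323460; 321772 is not s-gonal.
s = 10: P(10, 284) = 321772. ✓
s = 11: P(11, 267) = 319866 and P(11, 268) = 322270; 321772 is not s-gonal.
Hits: s ∈ {10} → 1.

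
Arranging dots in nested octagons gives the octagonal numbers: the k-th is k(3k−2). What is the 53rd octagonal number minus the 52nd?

Consecutive octagonal numbers differ by 6n − 5: here 6·53 − 5 = 313.

313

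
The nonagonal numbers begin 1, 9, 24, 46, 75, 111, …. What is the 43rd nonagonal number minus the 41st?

43·(7·43 − 5)/2 = 6364 and 41·(7·41 − 5)/2 = 5781.
Difference: 6364 − 5781 = 583.

583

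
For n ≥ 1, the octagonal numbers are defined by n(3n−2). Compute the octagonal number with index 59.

The 59th octagonal number is n(3n−2) with n = 59.
59·(3·59 − 2) = 59·175 = 10325.

10325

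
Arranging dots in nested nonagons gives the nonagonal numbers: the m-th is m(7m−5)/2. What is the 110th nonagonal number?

110·(7·110 − 5)/2 = 110·765/2 = 42075.

42075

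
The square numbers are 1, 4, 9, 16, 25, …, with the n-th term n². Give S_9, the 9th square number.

81

9² = 81.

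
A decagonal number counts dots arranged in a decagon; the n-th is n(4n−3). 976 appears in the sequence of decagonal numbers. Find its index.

16

Set n(4n−3) = 976, giving 4n² − 3n − 976 = 0.
The discriminant is 9 + 16·976 = 15625, and √15625 = 125.
So n = (3 + 125) / 8 = 128/8 = 16.
Check: 16·(4·16 − 3) = 976. ✓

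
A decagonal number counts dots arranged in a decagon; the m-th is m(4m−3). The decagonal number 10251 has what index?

Set n(4n−3) = 10251, giving 4n² − 3n − 10251 = 0.
The discriminant is 9 + 16·10251 = 164025, and √164025 = 405.
So n = (3 + 405) / 8 = 408/8 = 51.
Check: 51·(4·51 − 3) = 10251. ✓

51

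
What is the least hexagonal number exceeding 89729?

90525

Solve n(2n−1) > 89729 for integer n.
The largest n with value ≤ 89729 is 212 (since 89676 ≤ 89729 < 90525), so the first above is n = 213, value 90525.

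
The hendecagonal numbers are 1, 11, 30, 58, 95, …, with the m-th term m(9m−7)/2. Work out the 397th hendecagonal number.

707851

The 397th hendecagonal number is n(9n−7)/2 with n = 397.
397·(9·397 − 7)/2 = 397·3566/2 = 397·1783 = 707851.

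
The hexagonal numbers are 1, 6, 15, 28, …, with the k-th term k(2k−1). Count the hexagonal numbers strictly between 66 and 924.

The n-th hexagonal number is n(2n−1).
Smallest index with value > 66: n = 7 (giving 91).
Largest index with value < 924: n = 21 (giving 861).
Indices 7 through 21: 15 terms.

15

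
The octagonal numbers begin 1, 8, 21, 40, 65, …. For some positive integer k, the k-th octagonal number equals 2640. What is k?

30

Set n(3n−2) = 2640, giving 3n² − 2n − 2640 = 0.
The discriminant is 4 + 12·2640 = 31684, and √31684 = 178.
So n = (2 + 178) / 6 = 180/6 = 30.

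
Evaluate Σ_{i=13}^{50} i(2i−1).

Σ i(2i−1) = 2Σi² − Σi over i = 13..50.
Σi = 1275 − 78 = 1197 and Σi² = 42925 − 650 = 42275.
2·42275 − 1·1197 = 83353.

83353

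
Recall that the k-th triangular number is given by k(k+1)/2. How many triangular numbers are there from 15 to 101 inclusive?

9

The n-th triangular number is n(n+1)/2.
Smallest index with value ≥ 15: n = 5 (giving 15).
Largest index with value ≤ 101: n = 13 (giving 91).
Indices 5 through 13: 9 terms.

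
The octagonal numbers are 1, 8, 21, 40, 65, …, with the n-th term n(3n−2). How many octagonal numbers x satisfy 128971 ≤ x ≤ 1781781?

The n-th octagonal number is n(3n−2).
Smallest index with value ≥ 128971: n = 208 (giving 129376).
Largest index with value ≤ 1781781: n = 771 (giving 1781781).
Indices 208 through 771: 564 terms.

564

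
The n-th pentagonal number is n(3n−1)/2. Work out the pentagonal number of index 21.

The 21st pentagonal number is n(3n−1)/2 with n = 21.
21·(3·21 − 1)/2 = 21·62/2 = 21·31 = 651.

651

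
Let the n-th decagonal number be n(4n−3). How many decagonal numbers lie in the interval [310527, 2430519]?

The n-th decagonal number is n(4n−3).
Smallest index with value ≥ 310527: n = 279 (giving 310527).
Largest index with value ≤ 2430519: n = 779 (giving 2425027).
Indices 279 through 779: 501 terms.

501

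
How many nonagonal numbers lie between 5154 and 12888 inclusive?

The n-th nonagonal number is n(7n−5)/2.
Smallest index with value ≥ 5154: n = 39 (giving 5226).
Largest index with value ≤ 12888: n = 61 (giving 12871).
Indices 39 through 61: 23 terms.

23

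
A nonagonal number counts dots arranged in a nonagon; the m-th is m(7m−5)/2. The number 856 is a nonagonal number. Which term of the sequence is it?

Set n(7n−5)/2 = 856, giving 7n² − 5n − 1712 = 0.
The discriminant is 25 + 56·856 = 47961, and √47961 = 219.
So n = (5 + 219) / 14 = 224/14 = 16.
Check: 16·(7·16 − 5)/2 = 856. ✓

16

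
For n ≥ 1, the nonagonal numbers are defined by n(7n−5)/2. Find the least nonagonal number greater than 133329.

Solve n(7n−5)/2 > 133329 for integer n.
The largest n with value ≤ 133329 is 195 (since 132600 ≤ 133329 < 133966), so the first above is n = 196, value 133966.

133966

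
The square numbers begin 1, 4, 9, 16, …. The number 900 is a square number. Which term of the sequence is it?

30

We need n² = 900, so n = √900 = 30.
Check: 30² = 900. ✓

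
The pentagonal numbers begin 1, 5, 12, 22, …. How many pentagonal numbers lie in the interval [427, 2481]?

The n-th pentagonal number is n(3n−1)/2.
Smallest index with value ≥ 427: n = 18 (giving 477).
Largest index with value ≤ 2481: n = 40 (giving 2380).
Indices 18 through 40: 23 terms.

23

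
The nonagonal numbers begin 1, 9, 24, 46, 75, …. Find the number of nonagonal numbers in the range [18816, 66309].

65

The n-th nonagonal number is n(7n−5)/2.
Smallest index with value ≥ 18816: n = 74 (giving 18981).
Largest index with value ≤ 66309: n = 138 (giving 66309).
Indices 74 through 138: 65 terms.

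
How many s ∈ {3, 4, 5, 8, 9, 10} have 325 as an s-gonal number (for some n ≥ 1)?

2

s = 3: P(3, 25) = 325. ✓
s = 4: P(4, 18) = 324 and P(4, 19) = 361; 325 is not s-gonal.
s = 5: P(5, 14) = 287 and P(5, 15) = 330; 325 is not s-gonal.
s = 8: P(8, 10) = 280 and P(8, 11) = 341; 325 is not s-gonal.
s = 9: P(9, 10) = 325. ✓
s = 10: P(10, 9) = 297 and P(10, 10) = 370; 325 is not s-gonal.
Hits: s ∈ {3, 9} → 2.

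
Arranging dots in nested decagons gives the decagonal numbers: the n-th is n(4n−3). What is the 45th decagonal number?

45·(4·45 − 3) = 45·177 = 7965.

7965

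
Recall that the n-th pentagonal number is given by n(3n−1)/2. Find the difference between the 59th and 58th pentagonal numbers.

175

Consecutive pentagonal numbers differ by 3n − 2: here 3·59 − 2 = 175.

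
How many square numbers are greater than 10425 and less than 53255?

The n-th square number is n².
Smallest index with value > 10425: n = 103 (giving 10609).
Largest index with value < 53255: n = 230 (giving 52900).
Indices 103 through 230: 128 terms.

128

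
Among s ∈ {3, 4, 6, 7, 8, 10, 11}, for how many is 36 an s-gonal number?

s = 3: P(3, 8) = 36. ✓
s = 4: P(4, 6) = 36. ✓
s = 6: P(6, 4) = 28 and P(6, 5) = 45; 36 is not s-gonal.
s = 7: P(7, 4) = 34 and P(7, 5) = 55; 36 is not s-gonal.
s = 8: P(8, 3) = 21 and P(8, 4) = 40; 36 is not s-gonal.
s = 10: P(10, 3) = 27 and P(10, 4) = 52; 36 is not s-gonal.
s = 11: P(11, 3) = 30 and P(11, 4) = 58; 36 is not s-gonal.
Hits: s ∈ {3, 4} → 2.

2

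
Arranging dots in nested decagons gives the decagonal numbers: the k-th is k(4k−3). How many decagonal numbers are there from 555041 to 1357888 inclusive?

The n-th decagonal number is n(4n−3).
Smallest index with value ≥ 555041: n = 373 (giving 555397).
Largest index with value ≤ 1357888: n = 583 (giving 1357807).
Indices 373 through 583: 211 terms.

211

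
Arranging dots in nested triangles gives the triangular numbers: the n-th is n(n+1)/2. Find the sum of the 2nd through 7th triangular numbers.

83

Σ i(i+1)/2 = (Σi² + Σi) / 2 over i = 2..7.
Σi = 28 − 1 = 27 and Σi² = 140 − 1 = 139.
(1·139 + 1·27) / 2 = 166/2 = 83.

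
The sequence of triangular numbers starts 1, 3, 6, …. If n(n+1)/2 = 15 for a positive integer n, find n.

5

Set n(n+1)/2 = 15, giving n² + n − 30 = 0.
The discriminant is 1 + 8·15 = 121, and √121 = 11.
So n = (-1 + 11) / 2 = 10/2 = 5.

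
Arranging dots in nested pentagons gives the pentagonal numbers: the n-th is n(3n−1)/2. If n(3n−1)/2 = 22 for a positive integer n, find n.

4

Set n(3n−1)/2 = 22, giving 3n² − n − 44 = 0.
The discriminant is 1 + 24·22 = 529, and √529 = 23.
So n = (1 + 23) / 6 = 24/6 = 4.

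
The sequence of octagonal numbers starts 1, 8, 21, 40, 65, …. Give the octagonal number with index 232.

The 232nd octagonal number is n(3n−2) with n = 232.
232·(3·232 − 2) = 232·694 = 161008.

161008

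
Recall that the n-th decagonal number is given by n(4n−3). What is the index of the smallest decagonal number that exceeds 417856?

324

Solve n(4n−3) > 417856 for integer n.
The largest n with value ≤ 417856 is 323 (since 416347 ≤ 417856 < 418932), so the first above is n = 324, value 418932.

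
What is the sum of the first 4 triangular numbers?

20

Σ i(i+1)/2 = (Σi² + Σi) / 2 over i = 1..4.
Σi = 10 and Σi² = 30.
(1·30 + 1·10) / 2 = 40/2 = 20.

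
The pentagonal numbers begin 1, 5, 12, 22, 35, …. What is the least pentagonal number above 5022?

Solve n(3n−1)/2 > 5022 for integer n.
The largest n with value ≤ 5022 is 58 (since 5017 ≤ 5022 < 5192), so the first above is n = 59, value 5192.

5192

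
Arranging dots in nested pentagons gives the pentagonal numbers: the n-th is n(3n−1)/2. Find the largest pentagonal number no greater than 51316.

51245

Solve n(3n−1)/2 ≤ 51316 for integer n.
n = 185 gives 51245 ≤ 51316, while n = 186 gives 51801 > 51316; so the answer is 51245.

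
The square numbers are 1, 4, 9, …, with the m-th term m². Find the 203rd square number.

The 203rd square number is n² with n = 203.
203² = 41209.

41209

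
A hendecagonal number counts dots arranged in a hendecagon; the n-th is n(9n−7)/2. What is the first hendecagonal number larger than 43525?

Solve n(9n−7)/2 > 43525 for integer n.
The largest n with value ≤ 43525 is 98 (since 42875 ≤ 43525 < 43758), so the first above is n = 99, value 43758.

43758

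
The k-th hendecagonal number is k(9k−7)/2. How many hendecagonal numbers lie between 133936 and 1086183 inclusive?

319

The n-th hendecagonal number is n(9n−7)/2.
Smallest index with value ≥ 133936: n = 173 (giving 134075).
Largest index with value ≤ 1086183: n = 491 (giving 1083146).
Indices 173 through 491: 319 terms.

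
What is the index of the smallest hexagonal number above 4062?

46

Solve n(2n−1) > 4062 for integer n.
The largest n with value ≤ 4062 is 45 (since 4005 ≤ 4062 < 4186), so the first above is n = 46, value 4186.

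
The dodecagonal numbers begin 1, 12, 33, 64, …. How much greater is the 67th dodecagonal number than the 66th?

Consecutive dodecagonal numbers differ by 10n − 9: here 10·67 − 9 = 661.

661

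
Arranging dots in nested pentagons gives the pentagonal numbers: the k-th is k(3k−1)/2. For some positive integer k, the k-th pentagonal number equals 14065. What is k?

97

Set n(3n−1)/2 = 14065, giving 3n² − n − 28130 = 0.
The discriminant is 1 + 24·14065 = 337561, and √337561 = 581.
So n = (1 + 581) / 6 = 582/6 = 97.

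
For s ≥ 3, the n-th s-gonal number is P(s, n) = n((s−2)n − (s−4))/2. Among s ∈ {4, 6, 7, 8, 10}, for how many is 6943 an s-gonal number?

1

s = 4: P(4, 83) = 6889 and P(4, 84) = 7056; 6943 is not s-gonal.
s = 6: P(6, 59) = 6903 and P(6, 60) = 7140; 6943 is not s-gonal.
s = 7: P(7, 53) = 6943. ✓
s = 8: P(8, 48) = 6816 and P(8, 49) = 7105; 6943 is not s-gonal.
s = 10: P(10, 42) = 6930 and P(10, 43) = 7267; 6943 is not s-gonal.
Hits: s ∈ {7} → 1.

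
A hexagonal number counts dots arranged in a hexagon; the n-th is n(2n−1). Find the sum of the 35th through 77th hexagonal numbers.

Σ i(2i−1) = 2Σi² − Σi over i = 35..77.
Σi = 3003 − 595 = 2408 and Σi² = 155155 − 13685 = 141470.
2·141470 − 1·2408 = 280532.

280532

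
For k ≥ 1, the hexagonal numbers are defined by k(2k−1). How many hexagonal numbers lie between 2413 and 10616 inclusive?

39

The n-th hexagonal number is n(2n−1).
Smallest index with value ≥ 2413: n = 35 (giving 2415).
Largest index with value ≤ 10616: n = 73 (giving 10585).
Indices 35 through 73: 39 terms.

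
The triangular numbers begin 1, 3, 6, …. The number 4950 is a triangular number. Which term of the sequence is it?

Set n(n+1)/2 = 4950, giving n² + n − 9900 = 0.
The discriminant is 1 + 8·4950 = 39601, and √39601 = 199.
So n = (-1 + 199) / 2 = 198/2 = 99.

99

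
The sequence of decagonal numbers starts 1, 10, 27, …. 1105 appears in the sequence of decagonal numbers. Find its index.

17

Set n(4n−3) = 1105, giving 4n² − 3n − 1105 = 0.
The discriminant is 9 + 16·1105 = 17689, and √17689 = 133.
So n = (3 + 133) / 8 = 136/8 = 17.
Check: 17·(4·17 − 3) = 1105. ✓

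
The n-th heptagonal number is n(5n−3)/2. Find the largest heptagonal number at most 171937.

Solve n(5n−3)/2 ≤ 171937 for integer n.
n = 262 gives 171217 ≤ 171937, while n = 263 gives 172528 > 171937; so the answer is 171217.

171217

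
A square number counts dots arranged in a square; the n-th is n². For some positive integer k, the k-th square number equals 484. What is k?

We need n² = 484, so n = √484 = 22.

22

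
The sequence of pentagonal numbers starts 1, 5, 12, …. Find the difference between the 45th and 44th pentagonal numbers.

133

Consecutive pentagonal numbers differ by 3n − 2: here 3·45 − 2 = 133.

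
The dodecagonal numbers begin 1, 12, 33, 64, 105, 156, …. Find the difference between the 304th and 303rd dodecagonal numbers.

3031

Consecutive dodecagonal numbers differ by 10n − 9: here 10·304 − 9 = 3031.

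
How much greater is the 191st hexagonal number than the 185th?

4506

191·(2·191 − 1) = 72771 and 185·(2·185 − 1) = 68265.
Difference: 72771 − 68265 = 4506.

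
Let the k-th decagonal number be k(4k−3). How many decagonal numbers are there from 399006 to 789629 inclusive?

128

The n-th decagonal number is n(4n−3).
Smallest index with value ≥ 399006: n = 317 (giving 401005).
Largest index with value ≤ 789629: n = 444 (giving 787212).
Indices 317 through 444: 128 terms.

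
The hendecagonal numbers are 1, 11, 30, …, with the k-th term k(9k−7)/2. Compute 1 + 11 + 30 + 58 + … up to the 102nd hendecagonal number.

Σ i(9i−7)/2 = (9Σi² − 7Σi) / 2 over i = 1..102.
Σi = 5253 and Σi² = 358955.
(9·358955 − 7·5253) / 2 = 3193824/2 = 1596912.

1596912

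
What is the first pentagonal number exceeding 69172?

69230

Solve n(3n−1)/2 > 69172 for integer n.
The largest n with value ≤ 69172 is 214 (since 68587 ≤ 69172 < 69230), so the first above is n = 215, value 69230.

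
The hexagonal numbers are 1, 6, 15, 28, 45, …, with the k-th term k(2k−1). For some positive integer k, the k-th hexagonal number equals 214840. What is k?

Set n(2n−1) = 214840, giving 2n² − n − 214840 = 0.
The discriminant is 1 + 8·214840 = 1718721, and √1718721 = 1311.
So n = (1 + 1311) / 4 = 1312/4 = 328.
Check: 328·(2·328 − 1) = 214840. ✓

328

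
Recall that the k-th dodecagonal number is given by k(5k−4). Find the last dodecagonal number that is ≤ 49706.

49600

Solve n(5n−4) ≤ 49706 for integer n.
n = 100 gives 49600 ≤ 49706, while n = 101 gives 50601 > 49706; so the answer is 49600.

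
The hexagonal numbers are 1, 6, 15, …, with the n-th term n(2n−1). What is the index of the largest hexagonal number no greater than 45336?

150

Solve n(2n−1) ≤ 45336 for integer n.
n = 150 gives 44850 ≤ 45336, while n = 151 gives 45451 > 45336; so the answer is index 150.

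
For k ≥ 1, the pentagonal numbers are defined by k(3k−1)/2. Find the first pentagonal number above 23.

Solve n(3n−1)/2 > 23 for integer n.
The largest n with value ≤ 23 is 4 (since 22 ≤ 23 < 35), so the first above is n = 5, value 35.

35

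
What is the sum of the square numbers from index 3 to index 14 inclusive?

1010

Σ_{i=3}^{14} i² = 1015 − 5 = 1010.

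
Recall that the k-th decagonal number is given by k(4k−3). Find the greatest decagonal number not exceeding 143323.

Solve n(4n−3) ≤ 143323 for integer n.
n = 189 gives 142317 ≤ 143323, while n = 190 gives 143830 > 143323; so the answer is 142317.

142317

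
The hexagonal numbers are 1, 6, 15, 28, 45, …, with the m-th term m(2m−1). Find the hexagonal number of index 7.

The 7th hexagonal number is n(2n−1) with n = 7.
7·(2·7 − 1) = 7·13 = 91.

91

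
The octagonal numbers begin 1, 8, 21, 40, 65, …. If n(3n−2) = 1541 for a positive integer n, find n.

23

Set n(3n−2) = 1541, giving 3n² − 2n − 1541 = 0.
The discriminant is 4 + 12·1541 = 18496, and √18496 = 136.
So n = (2 + 136) / 6 = 138/6 = 23.
Check: 23·(3·23 − 2) = 1541. ✓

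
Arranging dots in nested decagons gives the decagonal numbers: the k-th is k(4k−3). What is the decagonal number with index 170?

115090

170·(4·170 − 3) = 170·677 = 115090.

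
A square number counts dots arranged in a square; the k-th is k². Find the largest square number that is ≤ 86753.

Solve n² ≤ 86753 for integer n.
n = 294 gives 86436 ≤ 86753, while n = 295 gives 87025 > 86753; so the answer is 86436.

86436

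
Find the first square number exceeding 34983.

35344

Solve n² > 34983 for integer n.
The largest n with value ≤ 34983 is 187 (since 34969 ≤ 34983 < 35344), so the first above is n = 188, value 35344.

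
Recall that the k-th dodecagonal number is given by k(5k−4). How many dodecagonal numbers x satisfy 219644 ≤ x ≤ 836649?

The n-th dodecagonal number is n(5n−4).
Smallest index with value ≥ 219644: n = 210 (giving 219660).
Largest index with value ≤ 836649: n = 409 (giving 834769).
Indices 210 through 409: 200 terms.

200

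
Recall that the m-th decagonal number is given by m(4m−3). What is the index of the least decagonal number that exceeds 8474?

Solve n(4n−3) > 8474 for integer n.
The largest n with value ≤ 8474 is 46 (since 8326 ≤ 8474 < 8695), so the first above is n = 47, value 8695.

47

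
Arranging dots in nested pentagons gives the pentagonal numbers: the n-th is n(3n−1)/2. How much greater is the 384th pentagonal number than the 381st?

384·(3·384 − 1)/2 = 220992 and 381·(3·381 − 1)/2 = 217551.
Difference: 220992 − 217551 = 3441.

3441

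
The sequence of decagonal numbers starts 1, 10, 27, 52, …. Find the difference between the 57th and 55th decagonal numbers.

890

57·(4·57 − 3) = 12825 and 55·(4·55 − 3) = 11935.
Difference: 12825 − 11935 = 890.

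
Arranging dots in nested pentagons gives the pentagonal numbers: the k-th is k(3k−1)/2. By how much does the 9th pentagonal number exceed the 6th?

9·(3·9 − 1)/2 = 117 and 6·(3·6 − 1)/2 = 51.
Difference: 117 − 51 = 66.

66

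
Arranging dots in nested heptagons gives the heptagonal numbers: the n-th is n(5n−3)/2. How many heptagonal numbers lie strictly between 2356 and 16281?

49

The n-th heptagonal number is n(5n−3)/2.
Smallest index with value > 2356: n = 32 (giving 2512).
Largest index with value < 16281: n = 80 (giving 15880).
Indices 32 through 80: 49 terms.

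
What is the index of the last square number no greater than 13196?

Solve n² ≤ 13196 for integer n.
n = 114 gives 12996 ≤ 13196, while n = 115 gives 13225 > 13196; so the answer is index 114.

114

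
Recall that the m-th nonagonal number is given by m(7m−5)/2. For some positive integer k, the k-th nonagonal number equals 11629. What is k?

Set n(7n−5)/2 = 11629, giving 7n² − 5n − 23258 = 0.
The discriminant is 25 + 56·11629 = 651249, and √651249 = 807.
So n = (5 + 807) / 14 = 812/14 = 58.

58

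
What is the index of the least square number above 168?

13

Solve n² > 168 for integer n.
The largest n with value ≤ 168 is 12 (since 144 ≤ 168 < 169), so the first above is n = 13, value 169.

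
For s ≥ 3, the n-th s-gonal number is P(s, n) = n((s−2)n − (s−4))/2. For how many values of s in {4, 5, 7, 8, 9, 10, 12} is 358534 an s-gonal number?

s = 4: P(4, 598) = 357604 and P(4, 599) = 358801; 358534 is not s-gonal.
s = 5: P(5, 489) = 358437 and P(5, 490) = 359905; 358534 is not s-gonal.
s = 7: P(7, 379) = 358534. ✓
s = 8: P(8, 346) = 358456 and P(8, 347) = 360533; 358534 is not s-gonal.
s = 9: P(9, 320) = 357600 and P(9, 321) = 359841; 358534 is not s-gonal.
s = 10: P(10, 299) = 356707 and P(10, 300) = 359100; 358534 is not s-gonal.
s = 12: P(12, 268) = 358048 and P(12, 269) = 360729; 358534 is not s-gonal.
Hits: s ∈ {7} → 1.

1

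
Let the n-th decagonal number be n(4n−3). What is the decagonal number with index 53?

11077

The 53rd decagonal number is n(4n−3) with n = 53.
53·(4·53 − 3) = 53·209 = 11077.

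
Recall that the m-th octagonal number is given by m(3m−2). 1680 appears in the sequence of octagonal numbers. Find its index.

24

Set n(3n−2) = 1680, giving 3n² − 2n − 1680 = 0.
The discriminant is 4 + 12·1680 = 20164, and √20164 = 142.
So n = (2 + 142) / 6 = 144/6 = 24.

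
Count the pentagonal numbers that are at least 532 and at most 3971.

33

The n-th pentagonal number is n(3n−1)/2.
Smallest index with value ≥ 532: n = 19 (giving 532).
Largest index with value ≤ 3971: n = 51 (giving 3876).
Indices 19 through 51: 33 terms.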